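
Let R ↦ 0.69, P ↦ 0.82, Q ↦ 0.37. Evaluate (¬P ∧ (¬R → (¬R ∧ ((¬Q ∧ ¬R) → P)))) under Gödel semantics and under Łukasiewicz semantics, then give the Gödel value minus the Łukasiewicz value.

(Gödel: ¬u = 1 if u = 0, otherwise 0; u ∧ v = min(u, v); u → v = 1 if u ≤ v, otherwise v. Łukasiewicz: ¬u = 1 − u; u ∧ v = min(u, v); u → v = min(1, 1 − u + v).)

-0.18

Gödel evaluation:
  ¬P: Gödel ¬ of 0.82 = 0 (operand ≠ 0)
  ¬R: Gödel ¬ of 0.69 = 0 (operand ≠ 0)
  ¬R: Gödel ¬ of 0.69 = 0 (operand ≠ 0)
  ¬Q: Gödel ¬ of 0.37 = 0 (operand ≠ 0)
  ¬R: Gödel ¬ of 0.69 = 0 (operand ≠ 0)
  (¬Q ∧ ¬R) = min(0, 0) = 0
  ((¬Q ∧ ¬R) → P): 0 ≤ 0.82, so result = 1
  (¬R ∧ ((¬Q ∧ ¬R) → P)) = min(0, 1) = 0
  (¬R → (¬R ∧ ((¬Q ∧ ¬R) → P))): 0 ≤ 0, so result = 1
  (¬P ∧ (¬R → (¬R ∧ ((¬Q ∧ ¬R) → P)))) = min(0, 1) = 0
  Gödel value = 0
Łukasiewicz evaluation:
  ¬P: Łukasiewicz ¬ gives 1 − 0.82 = 0.18
  ¬R: Łukasiewicz ¬ gives 1 − 0.69 = 0.31
  ¬R: Łukasiewicz ¬ gives 1 − 0.69 = 0.31
  ¬Q: Łukasiewicz ¬ gives 1 − 0.37 = 0.63
  ¬R: Łukasiewicz ¬ gives 1 − 0.69 = 0.31
  (¬Q ∧ ¬R) = min(0.63, 0.31) = 0.31
  ((¬Q ∧ ¬R) → P): min(1, 1 − 0.31 + 0.82) = 1
  (¬R ∧ ((¬Q ∧ ¬R) → P)) = min(0.31, 1) = 0.31
  (¬R → (¬R ∧ ((¬Q ∧ ¬R) → P))): min(1, 1 − 0.31 + 0.31) = 1
  (¬P ∧ (¬R → (¬R ∧ ((¬Q ∧ ¬R) → P)))) = min(0.18, 1) = 0.18
  Łukasiewicz value = 0.18
Difference: 0 − 0.18 = -0.18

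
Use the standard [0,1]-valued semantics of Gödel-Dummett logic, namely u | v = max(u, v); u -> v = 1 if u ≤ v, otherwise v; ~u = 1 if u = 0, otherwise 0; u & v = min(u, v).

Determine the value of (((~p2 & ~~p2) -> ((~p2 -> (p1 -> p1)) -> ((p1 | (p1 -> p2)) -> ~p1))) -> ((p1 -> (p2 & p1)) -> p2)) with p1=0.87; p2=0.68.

1.00

~p2: Gödel ¬ of 0.68 = 0 (operand ≠ 0)
~p2: Gödel ¬ of 0.68 = 0 (operand ≠ 0)
~~p2: Gödel ¬ of 0 = 1 (operand is 0)
(~p2 & ~~p2) = min(0, 1) = 0
~p2: Gödel ¬ of 0.68 = 0 (operand ≠ 0)
(p1 -> p1): 0.87 ≤ 0.87, so result = 1
(~p2 -> (p1 -> p1)): 0 ≤ 1, so result = 1
(p1 -> p2): 0.87 > 0.68, so result = 0.68
(p1 | (p1 -> p2)) = max(0.87, 0.68) = 0.87
~p1: Gödel ¬ of 0.87 = 0 (operand ≠ 0)
((p1 | (p1 -> p2)) -> ~p1): 0.87 > 0, so result = 0
((~p2 -> (p1 -> p1)) -> ((p1 | (p1 -> p2)) -> ~p1)): 1 > 0, so result = 0
((~p2 & ~~p2) -> ((~p2 -> (p1 -> p1)) -> ((p1 | (p1 -> p2)) -> ~p1))): 0 ≤ 0, so result = 1
(p2 & p1) = min(0.68, 0.87) = 0.68
(p1 -> (p2 & p1)): 0.87 > 0.68, so result = 0.68
((p1 -> (p2 & p1)) -> p2): 0.68 ≤ 0.68, so result = 1
(((~p2 & ~~p2) -> ((~p2 -> (p1 -> p1)) -> ((p1 | (p1 -> p2)) -> ~p1))) -> ((p1 -> (p2 & p1)) -> p2)): 1 ≤ 1, so result = 1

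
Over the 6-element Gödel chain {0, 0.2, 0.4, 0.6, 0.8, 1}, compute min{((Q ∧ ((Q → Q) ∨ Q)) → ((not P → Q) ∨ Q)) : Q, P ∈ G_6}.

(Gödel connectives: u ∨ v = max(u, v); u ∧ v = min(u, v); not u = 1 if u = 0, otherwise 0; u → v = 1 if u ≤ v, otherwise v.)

1.00

Every assignment gives 1. For instance at Q = 0, P = 0:
  (Q → Q): 0 ≤ 0, so result = 1
  ((Q → Q) ∨ Q) = max(1, 0) = 1
  (Q ∧ ((Q → Q) ∨ Q)) = min(0, 1) = 0
  not P: Gödel ¬ of 0 = 1 (operand is 0)
  (not P → Q): 1 > 0, so result = 0
  ((not P → Q) ∨ Q) = max(0, 0) = 0
  ((Q ∧ ((Q → Q) ∨ Q)) → ((not P → Q) ∨ Q)): 0 ≤ 0, so result = 1
All 36 assignments give value 1 — the formula is a G_6-tautology.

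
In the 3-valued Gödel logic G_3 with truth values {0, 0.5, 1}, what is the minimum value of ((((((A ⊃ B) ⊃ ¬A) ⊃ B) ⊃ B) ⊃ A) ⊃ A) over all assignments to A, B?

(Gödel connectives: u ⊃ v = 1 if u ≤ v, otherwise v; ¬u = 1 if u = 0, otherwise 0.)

The minimum is attained at A = 0.5, B = 0.5:
  (A ⊃ B): 0.5 ≤ 0.5, so result = 1
  ¬A: Gödel ¬ of 0.5 = 0 (operand ≠ 0)
  ((A ⊃ B) ⊃ ¬A): 1 > 0, so result = 0
  (((A ⊃ B) ⊃ ¬A) ⊃ B): 0 ≤ 0.5, so result = 1
  ((((A ⊃ B) ⊃ ¬A) ⊃ B) ⊃ B): 1 > 0.5, so result = 0.5
  (((((A ⊃ B) ⊃ ¬A) ⊃ B) ⊃ B) ⊃ A): 0.5 ≤ 0.5, so result = 1
  ((((((A ⊃ B) ⊃ ¬A) ⊃ B) ⊃ B) ⊃ A) ⊃ A): 1 > 0.5, so result = 0.5
Checking all 9 assignments confirms none give a value below 0.50.

0.50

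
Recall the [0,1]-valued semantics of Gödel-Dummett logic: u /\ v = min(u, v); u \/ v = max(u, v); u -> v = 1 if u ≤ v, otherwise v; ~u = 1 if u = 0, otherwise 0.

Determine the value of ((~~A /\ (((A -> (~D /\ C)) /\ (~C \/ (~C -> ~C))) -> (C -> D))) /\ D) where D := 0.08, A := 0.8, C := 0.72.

0.08

~A: Gödel ¬ of 0.8 = 0 (operand ≠ 0)
~~A: Gödel ¬ of 0 = 1 (operand is 0)
~D: Gödel ¬ of 0.08 = 0 (operand ≠ 0)
(~D /\ C) = min(0, 0.72) = 0
(A -> (~D /\ C)): 0.8 > 0, so result = 0
~C: Gödel ¬ of 0.72 = 0 (operand ≠ 0)
~C: Gödel ¬ of 0.72 = 0 (operand ≠ 0)
~C: Gödel ¬ of 0.72 = 0 (operand ≠ 0)
(~C -> ~C): 0 ≤ 0, so result = 1
(~C \/ (~C -> ~C)) = max(0, 1) = 1
((A -> (~D /\ C)) /\ (~C \/ (~C -> ~C))) = min(0, 1) = 0
(C -> D): 0.72 > 0.08, so result = 0.08
(((A -> (~D /\ C)) /\ (~C \/ (~C -> ~C))) -> (C -> D)): 0 ≤ 0.08, so result = 1
(~~A /\ (((A -> (~D /\ C)) /\ (~C \/ (~C -> ~C))) -> (C -> D))) = min(1, 1) = 1
((~~A /\ (((A -> (~D /\ C)) /\ (~C \/ (~C -> ~C))) -> (C -> D))) /\ D) = min(1, 0.08) = 0.08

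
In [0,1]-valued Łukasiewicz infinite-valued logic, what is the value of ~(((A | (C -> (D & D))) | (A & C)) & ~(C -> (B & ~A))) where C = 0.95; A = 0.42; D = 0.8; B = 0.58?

0.63

(D & D) = min(0.8, 0.8) = 0.8
(C -> (D & D)): min(1, 1 − 0.95 + 0.8) = 0.85
(A | (C -> (D & D))) = max(0.42, 0.85) = 0.85
(A & C) = min(0.42, 0.95) = 0.42
((A | (C -> (D & D))) | (A & C)) = max(0.85, 0.42) = 0.85
~A: Łukasiewicz ¬ gives 1 − 0.42 = 0.58
(B & ~A) = min(0.58, 0.58) = 0.58
(C -> (B & ~A)): min(1, 1 − 0.95 + 0.58) = 0.63
~(C -> (B & ~A)): Łukasiewicz ¬ gives 1 − 0.63 = 0.37
(((A | (C -> (D & D))) | (A & C)) & ~(C -> (B & ~A))) = min(0.85, 0.37) = 0.37
~(((A | (C -> (D & D))) | (A & C)) & ~(C -> (B & ~A))): Łukasiewicz ¬ gives 1 − 0.37 = 0.63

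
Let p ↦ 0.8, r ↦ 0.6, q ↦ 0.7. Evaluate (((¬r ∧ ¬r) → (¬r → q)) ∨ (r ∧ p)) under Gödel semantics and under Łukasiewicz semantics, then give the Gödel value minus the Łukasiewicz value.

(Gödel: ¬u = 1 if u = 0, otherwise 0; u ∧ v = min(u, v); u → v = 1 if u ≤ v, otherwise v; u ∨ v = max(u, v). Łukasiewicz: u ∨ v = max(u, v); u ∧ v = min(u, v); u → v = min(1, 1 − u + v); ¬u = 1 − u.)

0.00

Gödel evaluation:
  ¬r: Gödel ¬ of 0.6 = 0 (operand ≠ 0)
  ¬r: Gödel ¬ of 0.6 = 0 (operand ≠ 0)
  (¬r ∧ ¬r) = min(0, 0) = 0
  ¬r: Gödel ¬ of 0.6 = 0 (operand ≠ 0)
  (¬r → q): 0 ≤ 0.7, so result = 1
  ((¬r ∧ ¬r) → (¬r → q)): 0 ≤ 1, so result = 1
  (r ∧ p) = min(0.6, 0.8) = 0.6
  (((¬r ∧ ¬r) → (¬r → q)) ∨ (r ∧ p)) = max(1, 0.6) = 1
  Gödel value = 1
Łukasiewicz evaluation:
  ¬r: Łukasiewicz ¬ gives 1 − 0.6 = 0.4
  ¬r: Łukasiewicz ¬ gives 1 − 0.6 = 0.4
  (¬r ∧ ¬r) = min(0.4, 0.4) = 0.4
  ¬r: Łukasiewicz ¬ gives 1 − 0.6 = 0.4
  (¬r → q): min(1, 1 − 0.4 + 0.7) = 1
  ((¬r ∧ ¬r) → (¬r → q)): min(1, 1 − 0.4 + 1) = 1
  (r ∧ p) = min(0.6, 0.8) = 0.6
  (((¬r ∧ ¬r) → (¬r → q)) ∨ (r ∧ p)) = max(1, 0.6) = 1
  Łukasiewicz value = 1
Difference: 1 − 1 = 0.00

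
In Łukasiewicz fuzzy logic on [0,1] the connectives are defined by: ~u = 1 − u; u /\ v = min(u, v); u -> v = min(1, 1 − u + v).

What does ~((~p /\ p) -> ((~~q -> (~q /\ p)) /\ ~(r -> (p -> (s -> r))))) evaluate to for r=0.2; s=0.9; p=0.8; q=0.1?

0.20

~p: Łukasiewicz ¬ gives 1 − 0.8 = 0.2
(~p /\ p) = min(0.2, 0.8) = 0.2
~q: Łukasiewicz ¬ gives 1 − 0.1 = 0.9
~~q: Łukasiewicz ¬ gives 1 − 0.9 = 0.1
~q: Łukasiewicz ¬ gives 1 − 0.1 = 0.9
(~q /\ p) = min(0.9, 0.8) = 0.8
(~~q -> (~q /\ p)): min(1, 1 − 0.1 + 0.8) = 1
(s -> r): min(1, 1 − 0.9 + 0.2) = 0.3
(p -> (s -> r)): min(1, 1 − 0.8 + 0.3) = 0.5
(r -> (p -> (s -> r))): min(1, 1 − 0.2 + 0.5) = 1
~(r -> (p -> (s -> r))): Łukasiewicz ¬ gives 1 − 1 = 0
((~~q -> (~q /\ p)) /\ ~(r -> (p -> (s -> r)))) = min(1, 0) = 0
((~p /\ p) -> ((~~q -> (~q /\ p)) /\ ~(r -> (p -> (s -> r))))): min(1, 1 − 0.2 + 0) = 0.8
~((~p /\ p) -> ((~~q -> (~q /\ p)) /\ ~(r -> (p -> (s -> r))))): Łukasiewicz ¬ gives 1 − 0.8 = 0.2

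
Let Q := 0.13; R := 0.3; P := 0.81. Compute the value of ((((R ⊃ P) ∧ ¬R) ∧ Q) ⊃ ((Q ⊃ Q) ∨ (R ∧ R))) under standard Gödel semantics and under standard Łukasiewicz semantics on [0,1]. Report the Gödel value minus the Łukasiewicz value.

0.00

Gödel evaluation:
  (R ⊃ P): 0.3 ≤ 0.81, so result = 1
  ¬R: Gödel ¬ of 0.3 = 0 (operand ≠ 0)
  ((R ⊃ P) ∧ ¬R) = min(1, 0) = 0
  (((R ⊃ P) ∧ ¬R) ∧ Q) = min(0, 0.13) = 0
  (Q ⊃ Q): 0.13 ≤ 0.13, so result = 1
  (R ∧ R) = min(0.3, 0.3) = 0.3
  ((Q ⊃ Q) ∨ (R ∧ R)) = max(1, 0.3) = 1
  ((((R ⊃ P) ∧ ¬R) ∧ Q) ⊃ ((Q ⊃ Q) ∨ (R ∧ R))): 0 ≤ 1, so result = 1
  Gödel value = 1
Łukasiewicz evaluation:
  (R ⊃ P): min(1, 1 − 0.3 + 0.81) = 1
  ¬R: Łukasiewicz ¬ gives 1 − 0.3 = 0.7
  ((R ⊃ P) ∧ ¬R) = min(1, 0.7) = 0.7
  (((R ⊃ P) ∧ ¬R) ∧ Q) = min(0.7, 0.13) = 0.13
  (Q ⊃ Q): min(1, 1 − 0.13 + 0.13) = 1
  (R ∧ R) = min(0.3, 0.3) = 0.3
  ((Q ⊃ Q) ∨ (R ∧ R)) = max(1, 0.3) = 1
  ((((R ⊃ P) ∧ ¬R) ∧ Q) ⊃ ((Q ⊃ Q) ∨ (R ∧ R))): min(1, 1 − 0.13 + 1) = 1
  Łukasiewicz value = 1
Difference: 1 − 1 = 0.00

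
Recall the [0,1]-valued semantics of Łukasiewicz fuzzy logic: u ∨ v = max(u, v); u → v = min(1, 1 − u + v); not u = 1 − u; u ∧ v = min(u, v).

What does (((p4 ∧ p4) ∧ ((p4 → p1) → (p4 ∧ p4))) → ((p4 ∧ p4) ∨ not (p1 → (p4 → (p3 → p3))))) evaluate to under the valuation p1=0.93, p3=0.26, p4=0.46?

1.00

(p4 ∧ p4) = min(0.46, 0.46) = 0.46
(p4 → p1): min(1, 1 − 0.46 + 0.93) = 1
(p4 ∧ p4) = min(0.46, 0.46) = 0.46
((p4 → p1) → (p4 ∧ p4)): min(1, 1 − 1 + 0.46) = 0.46
((p4 ∧ p4) ∧ ((p4 → p1) → (p4 ∧ p4))) = min(0.46, 0.46) = 0.46
(p4 ∧ p4) = min(0.46, 0.46) = 0.46
(p3 → p3): min(1, 1 − 0.26 + 0.26) = 1
(p4 → (p3 → p3)): min(1, 1 − 0.46 + 1) = 1
(p1 → (p4 → (p3 → p3))): min(1, 1 − 0.93 + 1) = 1
not (p1 → (p4 → (p3 → p3))): Łukasiewicz ¬ gives 1 − 1 = 0
((p4 ∧ p4) ∨ not (p1 → (p4 → (p3 → p3)))) = max(0.46, 0) = 0.46
(((p4 ∧ p4) ∧ ((p4 → p1) → (p4 ∧ p4))) → ((p4 ∧ p4) ∨ not (p1 → (p4 → (p3 → p3))))): min(1, 1 − 0.46 + 0.46) = 1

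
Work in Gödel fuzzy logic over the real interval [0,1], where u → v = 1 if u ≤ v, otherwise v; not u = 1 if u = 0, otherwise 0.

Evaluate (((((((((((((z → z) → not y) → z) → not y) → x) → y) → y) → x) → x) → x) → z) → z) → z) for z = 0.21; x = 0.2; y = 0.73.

1.00

(z → z): 0.21 ≤ 0.21, so result = 1
not y: Gödel ¬ of 0.73 = 0 (operand ≠ 0)
((z → z) → not y): 1 > 0, so result = 0
(((z → z) → not y) → z): 0 ≤ 0.21, so result = 1
not y: Gödel ¬ of 0.73 = 0 (operand ≠ 0)
((((z → z) → not y) → z) → not y): 1 > 0, so result = 0
(((((z → z) → not y) → z) → not y) → x): 0 ≤ 0.2, so result = 1
((((((z → z) → not y) → z) → not y) → x) → y): 1 > 0.73, so result = 0.73
(((((((z → z) → not y) → z) → not y) → x) → y) → y): 0.73 ≤ 0.73, so result = 1
((((((((z → z) → not y) → z) → not y) → x) → y) → y) → x): 1 > 0.2, so result = 0.2
(((((((((z → z) → not y) → z) → not y) → x) → y) → y) → x) → x): 0.2 ≤ 0.2, so result = 1
((((((((((z → z) → not y) → z) → not y) → x) → y) → y) → x) → x) → x): 1 > 0.2, so result = 0.2
(((((((((((z → z) → not y) → z) → not y) → x) → y) → y) → x) → x) → x) → z): 0.2 ≤ 0.21, so result = 1
((((((((((((z → z) → not y) → z) → not y) → x) → y) → y) → x) → x) → x) → z) → z): 1 > 0.21, so result = 0.21
(((((((((((((z → z) → not y) → z) → not y) → x) → y) → y) → x) → x) → x) → z) → z) → z): 0.21 ≤ 0.21, so result = 1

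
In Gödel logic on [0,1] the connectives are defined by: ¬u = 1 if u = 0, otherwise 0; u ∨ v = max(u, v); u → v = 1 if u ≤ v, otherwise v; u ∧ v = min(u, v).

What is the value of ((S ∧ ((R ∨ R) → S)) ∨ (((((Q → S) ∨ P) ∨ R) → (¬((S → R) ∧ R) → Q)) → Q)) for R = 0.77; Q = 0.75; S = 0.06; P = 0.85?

(R ∨ R) = max(0.77, 0.77) = 0.77
((R ∨ R) → S): 0.77 > 0.06, so result = 0.06
(S ∧ ((R ∨ R) → S)) = min(0.06, 0.06) = 0.06
(Q → S): 0.75 > 0.06, so result = 0.06
((Q → S) ∨ P) = max(0.06, 0.85) = 0.85
(((Q → S) ∨ P) ∨ R) = max(0.85, 0.77) = 0.85
(S → R): 0.06 ≤ 0.77, so result = 1
((S → R) ∧ R) = min(1, 0.77) = 0.77
¬((S → R) ∧ R): Gödel ¬ of 0.77 = 0 (operand ≠ 0)
(¬((S → R) ∧ R) → Q): 0 ≤ 0.75, so result = 1
((((Q → S) ∨ P) ∨ R) → (¬((S → R) ∧ R) → Q)): 0.85 ≤ 1, so result = 1
(((((Q → S) ∨ P) ∨ R) → (¬((S → R) ∧ R) → Q)) → Q): 1 > 0.75, so result = 0.75
((S ∧ ((R ∨ R) → S)) ∨ (((((Q → S) ∨ P) ∨ R) → (¬((S → R) ∧ R) → Q)) → Q)) = max(0.06, 0.75) = 0.75

0.75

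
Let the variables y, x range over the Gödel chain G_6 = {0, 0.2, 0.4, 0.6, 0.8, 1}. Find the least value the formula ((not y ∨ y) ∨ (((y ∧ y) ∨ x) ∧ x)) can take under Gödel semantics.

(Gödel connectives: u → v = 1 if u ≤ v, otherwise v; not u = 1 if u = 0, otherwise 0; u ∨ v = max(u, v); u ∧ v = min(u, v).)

0.20

The minimum is attained at y = 0.2, x = 0:
  not y: Gödel ¬ of 0.2 = 0 (operand ≠ 0)
  (not y ∨ y) = max(0, 0.2) = 0.2
  (y ∧ y) = min(0.2, 0.2) = 0.2
  ((y ∧ y) ∨ x) = max(0.2, 0) = 0.2
  (((y ∧ y) ∨ x) ∧ x) = min(0.2, 0) = 0
  ((not y ∨ y) ∨ (((y ∧ y) ∨ x) ∧ x)) = max(0.2, 0) = 0.2
Checking all 36 assignments confirms none give a value below 0.20.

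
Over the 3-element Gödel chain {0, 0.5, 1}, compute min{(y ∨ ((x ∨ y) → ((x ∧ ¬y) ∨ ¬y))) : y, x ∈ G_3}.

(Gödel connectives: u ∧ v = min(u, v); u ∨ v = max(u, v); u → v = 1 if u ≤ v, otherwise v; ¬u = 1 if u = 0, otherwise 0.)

0.50

The minimum is attained at y = 0.5, x = 0:
  (x ∨ y) = max(0, 0.5) = 0.5
  ¬y: Gödel ¬ of 0.5 = 0 (operand ≠ 0)
  (x ∧ ¬y) = min(0, 0) = 0
  ¬y: Gödel ¬ of 0.5 = 0 (operand ≠ 0)
  ((x ∧ ¬y) ∨ ¬y) = max(0, 0) = 0
  ((x ∨ y) → ((x ∧ ¬y) ∨ ¬y)): 0.5 > 0, so result = 0
  (y ∨ ((x ∨ y) → ((x ∧ ¬y) ∨ ¬y))) = max(0.5, 0) = 0.5
Checking all 9 assignments confirms none give a value below 0.50.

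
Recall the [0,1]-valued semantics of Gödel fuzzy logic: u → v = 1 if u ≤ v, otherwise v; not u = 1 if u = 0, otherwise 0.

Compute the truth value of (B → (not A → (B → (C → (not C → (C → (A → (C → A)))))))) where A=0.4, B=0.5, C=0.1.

1.00

not A: Gödel ¬ of 0.4 = 0 (operand ≠ 0)
not C: Gödel ¬ of 0.1 = 0 (operand ≠ 0)
(C → A): 0.1 ≤ 0.4, so result = 1
(A → (C → A)): 0.4 ≤ 1, so result = 1
(C → (A → (C → A))): 0.1 ≤ 1, so result = 1
(not C → (C → (A → (C → A)))): 0 ≤ 1, so result = 1
(C → (not C → (C → (A → (C → A))))): 0.1 ≤ 1, so result = 1
(B → (C → (not C → (C → (A → (C → A)))))): 0.5 ≤ 1, so result = 1
(not A → (B → (C → (not C → (C → (A → (C → A))))))): 0 ≤ 1, so result = 1
(B → (not A → (B → (C → (not C → (C → (A → (C → A)))))))): 0.5 ≤ 1, so result = 1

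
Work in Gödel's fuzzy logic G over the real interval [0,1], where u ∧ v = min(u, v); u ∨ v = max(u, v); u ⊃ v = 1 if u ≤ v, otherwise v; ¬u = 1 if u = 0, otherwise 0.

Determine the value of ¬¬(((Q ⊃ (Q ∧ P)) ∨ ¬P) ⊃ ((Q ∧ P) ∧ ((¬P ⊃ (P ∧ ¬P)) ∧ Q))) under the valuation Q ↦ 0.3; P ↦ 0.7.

(Q ∧ P) = min(0.3, 0.7) = 0.3
(Q ⊃ (Q ∧ P)): 0.3 ≤ 0.3, so result = 1
¬P: Gödel ¬ of 0.7 = 0 (operand ≠ 0)
((Q ⊃ (Q ∧ P)) ∨ ¬P) = max(1, 0) = 1
(Q ∧ P) = min(0.3, 0.7) = 0.3
¬P: Gödel ¬ of 0.7 = 0 (operand ≠ 0)
¬P: Gödel ¬ of 0.7 = 0 (operand ≠ 0)
(P ∧ ¬P) = min(0.7, 0) = 0
(¬P ⊃ (P ∧ ¬P)): 0 ≤ 0, so result = 1
((¬P ⊃ (P ∧ ¬P)) ∧ Q) = min(1, 0.3) = 0.3
((Q ∧ P) ∧ ((¬P ⊃ (P ∧ ¬P)) ∧ Q)) = min(0.3, 0.3) = 0.3
(((Q ⊃ (Q ∧ P)) ∨ ¬P) ⊃ ((Q ∧ P) ∧ ((¬P ⊃ (P ∧ ¬P)) ∧ Q))): 1 > 0.3, so result = 0.3
¬(((Q ⊃ (Q ∧ P)) ∨ ¬P) ⊃ ((Q ∧ P) ∧ ((¬P ⊃ (P ∧ ¬P)) ∧ Q))): Gödel ¬ of 0.3 = 0 (operand ≠ 0)
¬¬(((Q ⊃ (Q ∧ P)) ∨ ¬P) ⊃ ((Q ∧ P) ∧ ((¬P ⊃ (P ∧ ¬P)) ∧ Q))): Gödel ¬ of 0 = 1 (operand is 0)

1.00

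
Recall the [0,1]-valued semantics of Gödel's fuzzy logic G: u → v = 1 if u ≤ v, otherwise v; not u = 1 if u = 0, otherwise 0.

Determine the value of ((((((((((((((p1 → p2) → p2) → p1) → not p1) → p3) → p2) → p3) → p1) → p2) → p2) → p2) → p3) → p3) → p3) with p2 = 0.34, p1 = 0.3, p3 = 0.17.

0.17

(p1 → p2): 0.3 ≤ 0.34, so result = 1
((p1 → p2) → p2): 1 > 0.34, so result = 0.34
(((p1 → p2) → p2) → p1): 0.34 > 0.3, so result = 0.3
not p1: Gödel ¬ of 0.3 = 0 (operand ≠ 0)
((((p1 → p2) → p2) → p1) → not p1): 0.3 > 0, so result = 0
(((((p1 → p2) → p2) → p1) → not p1) → p3): 0 ≤ 0.17, so result = 1
((((((p1 → p2) → p2) → p1) → not p1) → p3) → p2): 1 > 0.34, so result = 0.34
(((((((p1 → p2) → p2) → p1) → not p1) → p3) → p2) → p3): 0.34 > 0.17, so result = 0.17
((((((((p1 → p2) → p2) → p1) → not p1) → p3) → p2) → p3) → p1): 0.17 ≤ 0.3, so result = 1
(((((((((p1 → p2) → p2) → p1) → not p1) → p3) → p2) → p3) → p1) → p2): 1 > 0.34, so result = 0.34
((((((((((p1 → p2) → p2) → p1) → not p1) → p3) → p2) → p3) → p1) → p2) → p2): 0.34 ≤ 0.34, so result = 1
(((((((((((p1 → p2) → p2) → p1) → not p1) → p3) → p2) → p3) → p1) → p2) → p2) → p2): 1 > 0.34, so result = 0.34
((((((((((((p1 → p2) → p2) → p1) → not p1) → p3) → p2) → p3) → p1) → p2) → p2) → p2) → p3): 0.34 > 0.17, so result = 0.17
(((((((((((((p1 → p2) → p2) → p1) → not p1) → p3) → p2) → p3) → p1) → p2) → p2) → p2) → p3) → p3): 0.17 ≤ 0.17, so result = 1
((((((((((((((p1 → p2) → p2) → p1) → not p1) → p3) → p2) → p3) → p1) → p2) → p2) → p2) → p3) → p3) → p3): 1 > 0.17, so result = 0.17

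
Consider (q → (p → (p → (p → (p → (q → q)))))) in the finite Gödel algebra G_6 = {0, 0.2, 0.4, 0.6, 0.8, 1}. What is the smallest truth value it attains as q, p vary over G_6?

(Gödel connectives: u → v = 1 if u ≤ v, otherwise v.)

Every assignment gives 1. For instance at q = 0, p = 0:
  (q → q): 0 ≤ 0, so result = 1
  (p → (q → q)): 0 ≤ 1, so result = 1
  (p → (p → (q → q))): 0 ≤ 1, so result = 1
  (p → (p → (p → (q → q)))): 0 ≤ 1, so result = 1
  (p → (p → (p → (p → (q → q))))): 0 ≤ 1, so result = 1
  (q → (p → (p → (p → (p → (q → q)))))): 0 ≤ 1, so result = 1
All 36 assignments give value 1 — the formula is a G_6-tautology.

1.00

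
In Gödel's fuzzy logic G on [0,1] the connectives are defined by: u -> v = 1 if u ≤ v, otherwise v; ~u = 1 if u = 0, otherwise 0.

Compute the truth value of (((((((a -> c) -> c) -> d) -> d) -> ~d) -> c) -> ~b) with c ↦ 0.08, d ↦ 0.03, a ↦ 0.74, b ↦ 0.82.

(a -> c): 0.74 > 0.08, so result = 0.08
((a -> c) -> c): 0.08 ≤ 0.08, so result = 1
(((a -> c) -> c) -> d): 1 > 0.03, so result = 0.03
((((a -> c) -> c) -> d) -> d): 0.03 ≤ 0.03, so result = 1
~d: Gödel ¬ of 0.03 = 0 (operand ≠ 0)
(((((a -> c) -> c) -> d) -> d) -> ~d): 1 > 0, so result = 0
((((((a -> c) -> c) -> d) -> d) -> ~d) -> c): 0 ≤ 0.08, so result = 1
~b: Gödel ¬ of 0.82 = 0 (operand ≠ 0)
(((((((a -> c) -> c) -> d) -> d) -> ~d) -> c) -> ~b): 1 > 0, so result = 0

0.00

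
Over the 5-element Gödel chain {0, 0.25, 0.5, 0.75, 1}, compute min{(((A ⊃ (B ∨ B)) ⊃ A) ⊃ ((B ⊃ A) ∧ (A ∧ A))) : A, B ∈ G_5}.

The minimum is attained at A = 0.25, B = 0:
  (B ∨ B) = max(0, 0) = 0
  (A ⊃ (B ∨ B)): 0.25 > 0, so result = 0
  ((A ⊃ (B ∨ B)) ⊃ A): 0 ≤ 0.25, so result = 1
  (B ⊃ A): 0 ≤ 0.25, so result = 1
  (A ∧ A) = min(0.25, 0.25) = 0.25
  ((B ⊃ A) ∧ (A ∧ A)) = min(1, 0.25) = 0.25
  (((A ⊃ (B ∨ B)) ⊃ A) ⊃ ((B ⊃ A) ∧ (A ∧ A))): 1 > 0.25, so result = 0.25
Checking all 25 assignments confirms none give a value below 0.25.

0.25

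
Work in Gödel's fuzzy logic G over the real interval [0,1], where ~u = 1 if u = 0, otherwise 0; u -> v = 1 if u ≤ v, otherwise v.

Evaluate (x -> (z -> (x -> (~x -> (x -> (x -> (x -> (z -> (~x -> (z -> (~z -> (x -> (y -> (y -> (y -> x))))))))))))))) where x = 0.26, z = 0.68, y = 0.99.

1.00

~x: Gödel ¬ of 0.26 = 0 (operand ≠ 0)
~x: Gödel ¬ of 0.26 = 0 (operand ≠ 0)
~z: Gödel ¬ of 0.68 = 0 (operand ≠ 0)
(y -> x): 0.99 > 0.26, so result = 0.26
(y -> (y -> x)): 0.99 > 0.26, so result = 0.26
(y -> (y -> (y -> x))): 0.99 > 0.26, so result = 0.26
(x -> (y -> (y -> (y -> x)))): 0.26 ≤ 0.26, so result = 1
(~z -> (x -> (y -> (y -> (y -> x))))): 0 ≤ 1, so result = 1
(z -> (~z -> (x -> (y -> (y -> (y -> x)))))): 0.68 ≤ 1, so result = 1
(~x -> (z -> (~z -> (x -> (y -> (y -> (y -> x))))))): 0 ≤ 1, so result = 1
(z -> (~x -> (z -> (~z -> (x -> (y -> (y -> (y -> x)))))))): 0.68 ≤ 1, so result = 1
(x -> (z -> (~x -> (z -> (~z -> (x -> (y -> (y -> (y -> x))))))))): 0.26 ≤ 1, so result = 1
(x -> (x -> (z -> (~x -> (z -> (~z -> (x -> (y -> (y -> (y -> x)))))))))): 0.26 ≤ 1, so result = 1
(x -> (x -> (x -> (z -> (~x -> (z -> (~z -> (x -> (y -> (y -> (y -> x))))))))))): 0.26 ≤ 1, so result = 1
(~x -> (x -> (x -> (x -> (z -> (~x -> (z -> (~z -> (x -> (y -> (y -> (y -> x)))))))))))): 0 ≤ 1, so result = 1
(x -> (~x -> (x -> (x -> (x -> (z -> (~x -> (z -> (~z -> (x -> (y -> (y -> (y -> x))))))))))))): 0.26 ≤ 1, so result = 1
(z -> (x -> (~x -> (x -> (x -> (x -> (z -> (~x -> (z -> (~z -> (x -> (y -> (y -> (y -> x)))))))))))))): 0.68 ≤ 1, so result = 1
(x -> (z -> (x -> (~x -> (x -> (x -> (x -> (z -> (~x -> (z -> (~z -> (x -> (y -> (y -> (y -> x))))))))))))))): 0.26 ≤ 1, so result = 1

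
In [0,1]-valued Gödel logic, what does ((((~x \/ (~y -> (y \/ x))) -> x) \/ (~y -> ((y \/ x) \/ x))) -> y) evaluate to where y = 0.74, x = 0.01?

0.74

~x: Gödel ¬ of 0.01 = 0 (operand ≠ 0)
~y: Gödel ¬ of 0.74 = 0 (operand ≠ 0)
(y \/ x) = max(0.74, 0.01) = 0.74
(~y -> (y \/ x)): 0 ≤ 0.74, so result = 1
(~x \/ (~y -> (y \/ x))) = max(0, 1) = 1
((~x \/ (~y -> (y \/ x))) -> x): 1 > 0.01, so result = 0.01
~y: Gödel ¬ of 0.74 = 0 (operand ≠ 0)
(y \/ x) = max(0.74, 0.01) = 0.74
((y \/ x) \/ x) = max(0.74, 0.01) = 0.74
(~y -> ((y \/ x) \/ x)): 0 ≤ 0.74, so result = 1
(((~x \/ (~y -> (y \/ x))) -> x) \/ (~y -> ((y \/ x) \/ x))) = max(0.01, 1) = 1
((((~x \/ (~y -> (y \/ x))) -> x) \/ (~y -> ((y \/ x) \/ x))) -> y): 1 > 0.74, so result = 0.74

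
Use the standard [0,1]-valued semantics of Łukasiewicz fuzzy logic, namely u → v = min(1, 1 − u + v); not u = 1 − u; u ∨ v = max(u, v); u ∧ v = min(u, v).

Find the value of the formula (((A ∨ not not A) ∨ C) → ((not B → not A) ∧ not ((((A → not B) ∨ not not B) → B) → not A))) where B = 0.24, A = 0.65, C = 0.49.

0.35

not A: Łukasiewicz ¬ gives 1 − 0.65 = 0.35
not not A: Łukasiewicz ¬ gives 1 − 0.35 = 0.65
(A ∨ not not A) = max(0.65, 0.65) = 0.65
((A ∨ not not A) ∨ C) = max(0.65, 0.49) = 0.65
not B: Łukasiewicz ¬ gives 1 − 0.24 = 0.76
not A: Łukasiewicz ¬ gives 1 − 0.65 = 0.35
(not B → not A): min(1, 1 − 0.76 + 0.35) = 0.59
not B: Łukasiewicz ¬ gives 1 − 0.24 = 0.76
(A → not B): min(1, 1 − 0.65 + 0.76) = 1
not B: Łukasiewicz ¬ gives 1 − 0.24 = 0.76
not not B: Łukasiewicz ¬ gives 1 − 0.76 = 0.24
((A → not B) ∨ not not B) = max(1, 0.24) = 1
(((A → not B) ∨ not not B) → B): min(1, 1 − 1 + 0.24) = 0.24
not A: Łukasiewicz ¬ gives 1 − 0.65 = 0.35
((((A → not B) ∨ not not B) → B) → not A): min(1, 1 − 0.24 + 0.35) = 1
not ((((A → not B) ∨ not not B) → B) → not A): Łukasiewicz ¬ gives 1 − 1 = 0
((not B → not A) ∧ not ((((A → not B) ∨ not not B) → B) → not A)) = min(0.59, 0) = 0
(((A ∨ not not A) ∨ C) → ((not B → not A) ∧ not ((((A → not B) ∨ not not B) → B) → not A))): min(1, 1 − 0.65 + 0) = 0.35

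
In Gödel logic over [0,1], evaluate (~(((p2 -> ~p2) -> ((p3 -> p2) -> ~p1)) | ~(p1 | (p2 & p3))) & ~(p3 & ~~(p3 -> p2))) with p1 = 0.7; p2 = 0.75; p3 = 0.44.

~p2: Gödel ¬ of 0.75 = 0 (operand ≠ 0)
(p2 -> ~p2): 0.75 > 0, so result = 0
(p3 -> p2): 0.44 ≤ 0.75, so result = 1
~p1: Gödel ¬ of 0.7 = 0 (operand ≠ 0)
((p3 -> p2) -> ~p1): 1 > 0, so result = 0
((p2 -> ~p2) -> ((p3 -> p2) -> ~p1)): 0 ≤ 0, so result = 1
(p2 & p3) = min(0.75, 0.44) = 0.44
(p1 | (p2 & p3)) = max(0.7, 0.44) = 0.7
~(p1 | (p2 & p3)): Gödel ¬ of 0.7 = 0 (operand ≠ 0)
(((p2 -> ~p2) -> ((p3 -> p2) -> ~p1)) | ~(p1 | (p2 & p3))) = max(1, 0) = 1
~(((p2 -> ~p2) -> ((p3 -> p2) -> ~p1)) | ~(p1 | (p2 & p3))): Gödel ¬ of 1 = 0 (operand ≠ 0)
(p3 -> p2): 0.44 ≤ 0.75, so result = 1
~(p3 -> p2): Gödel ¬ of 1 = 0 (operand ≠ 0)
~~(p3 -> p2): Gödel ¬ of 0 = 1 (operand is 0)
(p3 & ~~(p3 -> p2)) = min(0.44, 1) = 0.44
~(p3 & ~~(p3 -> p2)): Gödel ¬ of 0.44 = 0 (operand ≠ 0)
(~(((p2 -> ~p2) -> ((p3 -> p2) -> ~p1)) | ~(p1 | (p2 & p3))) & ~(p3 & ~~(p3 -> p2))) = min(0, 0) = 0

0.00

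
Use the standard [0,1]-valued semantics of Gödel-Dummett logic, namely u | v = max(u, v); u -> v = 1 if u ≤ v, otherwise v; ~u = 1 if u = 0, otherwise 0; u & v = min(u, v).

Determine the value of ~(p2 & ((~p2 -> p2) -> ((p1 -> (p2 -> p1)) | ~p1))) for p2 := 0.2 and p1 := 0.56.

~p2: Gödel ¬ of 0.2 = 0 (operand ≠ 0)
(~p2 -> p2): 0 ≤ 0.2, so result = 1
(p2 -> p1): 0.2 ≤ 0.56, so result = 1
(p1 -> (p2 -> p1)): 0.56 ≤ 1, so result = 1
~p1: Gödel ¬ of 0.56 = 0 (operand ≠ 0)
((p1 -> (p2 -> p1)) | ~p1) = max(1, 0) = 1
((~p2 -> p2) -> ((p1 -> (p2 -> p1)) | ~p1)): 1 ≤ 1, so result = 1
(p2 & ((~p2 -> p2) -> ((p1 -> (p2 -> p1)) | ~p1))) = min(0.2, 1) = 0.2
~(p2 & ((~p2 -> p2) -> ((p1 -> (p2 -> p1)) | ~p1))): Gödel ¬ of 0.2 = 0 (operand ≠ 0)

0.00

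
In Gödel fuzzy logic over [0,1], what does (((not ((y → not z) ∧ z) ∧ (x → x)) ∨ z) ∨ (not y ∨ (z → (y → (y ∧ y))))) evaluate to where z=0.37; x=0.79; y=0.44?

1.00

not z: Gödel ¬ of 0.37 = 0 (operand ≠ 0)
(y → not z): 0.44 > 0, so result = 0
((y → not z) ∧ z) = min(0, 0.37) = 0
not ((y → not z) ∧ z): Gödel ¬ of 0 = 1 (operand is 0)
(x → x): 0.79 ≤ 0.79, so result = 1
(not ((y → not z) ∧ z) ∧ (x → x)) = min(1, 1) = 1
((not ((y → not z) ∧ z) ∧ (x → x)) ∨ z) = max(1, 0.37) = 1
not y: Gödel ¬ of 0.44 = 0 (operand ≠ 0)
(y ∧ y) = min(0.44, 0.44) = 0.44
(y → (y ∧ y)): 0.44 ≤ 0.44, so result = 1
(z → (y → (y ∧ y))): 0.37 ≤ 1, so result = 1
(not y ∨ (z → (y → (y ∧ y)))) = max(0, 1) = 1
(((not ((y → not z) ∧ z) ∧ (x → x)) ∨ z) ∨ (not y ∨ (z → (y → (y ∧ y))))) = max(1, 1) = 1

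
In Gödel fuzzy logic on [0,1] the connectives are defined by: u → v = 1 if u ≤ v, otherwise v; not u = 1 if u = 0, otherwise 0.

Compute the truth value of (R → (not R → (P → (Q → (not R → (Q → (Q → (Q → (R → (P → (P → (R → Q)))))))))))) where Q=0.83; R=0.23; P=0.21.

1.00

not R: Gödel ¬ of 0.23 = 0 (operand ≠ 0)
not R: Gödel ¬ of 0.23 = 0 (operand ≠ 0)
(R → Q): 0.23 ≤ 0.83, so result = 1
(P → (R → Q)): 0.21 ≤ 1, so result = 1
(P → (P → (R → Q))): 0.21 ≤ 1, so result = 1
(R → (P → (P → (R → Q)))): 0.23 ≤ 1, so result = 1
(Q → (R → (P → (P → (R → Q))))): 0.83 ≤ 1, so result = 1
(Q → (Q → (R → (P → (P → (R → Q)))))): 0.83 ≤ 1, so result = 1
(Q → (Q → (Q → (R → (P → (P → (R → Q))))))): 0.83 ≤ 1, so result = 1
(not R → (Q → (Q → (Q → (R → (P → (P → (R → Q)))))))): 0 ≤ 1, so result = 1
(Q → (not R → (Q → (Q → (Q → (R → (P → (P → (R → Q))))))))): 0.83 ≤ 1, so result = 1
(P → (Q → (not R → (Q → (Q → (Q → (R → (P → (P → (R → Q)))))))))): 0.21 ≤ 1, so result = 1
(not R → (P → (Q → (not R → (Q → (Q → (Q → (R → (P → (P → (R → Q))))))))))): 0 ≤ 1, so result = 1
(R → (not R → (P → (Q → (not R → (Q → (Q → (Q → (R → (P → (P → (R → Q)))))))))))): 0.23 ≤ 1, so result = 1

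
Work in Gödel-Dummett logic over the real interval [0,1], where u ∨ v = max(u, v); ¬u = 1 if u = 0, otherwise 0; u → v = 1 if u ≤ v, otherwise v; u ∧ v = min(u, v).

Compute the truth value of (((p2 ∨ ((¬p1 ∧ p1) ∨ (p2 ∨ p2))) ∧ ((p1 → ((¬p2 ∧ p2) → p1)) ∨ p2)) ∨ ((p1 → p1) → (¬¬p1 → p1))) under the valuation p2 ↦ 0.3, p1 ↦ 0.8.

¬p1: Gödel ¬ of 0.8 = 0 (operand ≠ 0)
(¬p1 ∧ p1) = min(0, 0.8) = 0
(p2 ∨ p2) = max(0.3, 0.3) = 0.3
((¬p1 ∧ p1) ∨ (p2 ∨ p2)) = max(0, 0.3) = 0.3
(p2 ∨ ((¬p1 ∧ p1) ∨ (p2 ∨ p2))) = max(0.3, 0.3) = 0.3
¬p2: Gödel ¬ of 0.3 = 0 (operand ≠ 0)
(¬p2 ∧ p2) = min(0, 0.3) = 0
((¬p2 ∧ p2) → p1): 0 ≤ 0.8, so result = 1
(p1 → ((¬p2 ∧ p2) → p1)): 0.8 ≤ 1, so result = 1
((p1 → ((¬p2 ∧ p2) → p1)) ∨ p2) = max(1, 0.3) = 1
((p2 ∨ ((¬p1 ∧ p1) ∨ (p2 ∨ p2))) ∧ ((p1 → ((¬p2 ∧ p2) → p1)) ∨ p2)) = min(0.3, 1) = 0.3
(p1 → p1): 0.8 ≤ 0.8, so result = 1
¬p1: Gödel ¬ of 0.8 = 0 (operand ≠ 0)
¬¬p1: Gödel ¬ of 0 = 1 (operand is 0)
(¬¬p1 → p1): 1 > 0.8, so result = 0.8
((p1 → p1) → (¬¬p1 → p1)): 1 > 0.8, so result = 0.8
(((p2 ∨ ((¬p1 ∧ p1) ∨ (p2 ∨ p2))) ∧ ((p1 → ((¬p2 ∧ p2) → p1)) ∨ p2)) ∨ ((p1 → p1) → (¬¬p1 → p1))) = max(0.3, 0.8) = 0.8

0.80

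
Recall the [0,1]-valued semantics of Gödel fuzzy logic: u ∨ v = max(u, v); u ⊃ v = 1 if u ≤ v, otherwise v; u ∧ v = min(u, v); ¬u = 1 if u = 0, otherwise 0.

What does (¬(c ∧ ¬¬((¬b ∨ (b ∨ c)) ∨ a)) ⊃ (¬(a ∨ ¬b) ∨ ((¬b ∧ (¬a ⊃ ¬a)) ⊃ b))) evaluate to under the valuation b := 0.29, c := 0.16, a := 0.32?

1.00

¬b: Gödel ¬ of 0.29 = 0 (operand ≠ 0)
(b ∨ c) = max(0.29, 0.16) = 0.29
(¬b ∨ (b ∨ c)) = max(0, 0.29) = 0.29
((¬b ∨ (b ∨ c)) ∨ a) = max(0.29, 0.32) = 0.32
¬((¬b ∨ (b ∨ c)) ∨ a): Gödel ¬ of 0.32 = 0 (operand ≠ 0)
¬¬((¬b ∨ (b ∨ c)) ∨ a): Gödel ¬ of 0 = 1 (operand is 0)
(c ∧ ¬¬((¬b ∨ (b ∨ c)) ∨ a)) = min(0.16, 1) = 0.16
¬(c ∧ ¬¬((¬b ∨ (b ∨ c)) ∨ a)): Gödel ¬ of 0.16 = 0 (operand ≠ 0)
¬b: Gödel ¬ of 0.29 = 0 (operand ≠ 0)
(a ∨ ¬b) = max(0.32, 0) = 0.32
¬(a ∨ ¬b): Gödel ¬ of 0.32 = 0 (operand ≠ 0)
¬b: Gödel ¬ of 0.29 = 0 (operand ≠ 0)
¬a: Gödel ¬ of 0.32 = 0 (operand ≠ 0)
¬a: Gödel ¬ of 0.32 = 0 (operand ≠ 0)
(¬a ⊃ ¬a): 0 ≤ 0, so result = 1
(¬b ∧ (¬a ⊃ ¬a)) = min(0, 1) = 0
((¬b ∧ (¬a ⊃ ¬a)) ⊃ b): 0 ≤ 0.29, so result = 1
(¬(a ∨ ¬b) ∨ ((¬b ∧ (¬a ⊃ ¬a)) ⊃ b)) = max(0, 1) = 1
(¬(c ∧ ¬¬((¬b ∨ (b ∨ c)) ∨ a)) ⊃ (¬(a ∨ ¬b) ∨ ((¬b ∧ (¬a ⊃ ¬a)) ⊃ b))): 0 ≤ 1, so result = 1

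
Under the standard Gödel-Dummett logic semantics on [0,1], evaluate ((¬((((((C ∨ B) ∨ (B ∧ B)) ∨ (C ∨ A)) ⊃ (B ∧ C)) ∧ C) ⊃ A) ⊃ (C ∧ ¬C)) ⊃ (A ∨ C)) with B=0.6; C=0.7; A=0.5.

(C ∨ B) = max(0.7, 0.6) = 0.7
(B ∧ B) = min(0.6, 0.6) = 0.6
((C ∨ B) ∨ (B ∧ B)) = max(0.7, 0.6) = 0.7
(C ∨ A) = max(0.7, 0.5) = 0.7
(((C ∨ B) ∨ (B ∧ B)) ∨ (C ∨ A)) = max(0.7, 0.7) = 0.7
(B ∧ C) = min(0.6, 0.7) = 0.6
((((C ∨ B) ∨ (B ∧ B)) ∨ (C ∨ A)) ⊃ (B ∧ C)): 0.7 > 0.6, so result = 0.6
(((((C ∨ B) ∨ (B ∧ B)) ∨ (C ∨ A)) ⊃ (B ∧ C)) ∧ C) = min(0.6, 0.7) = 0.6
((((((C ∨ B) ∨ (B ∧ B)) ∨ (C ∨ A)) ⊃ (B ∧ C)) ∧ C) ⊃ A): 0.6 > 0.5, so result = 0.5
¬((((((C ∨ B) ∨ (B ∧ B)) ∨ (C ∨ A)) ⊃ (B ∧ C)) ∧ C) ⊃ A): Gödel ¬ of 0.5 = 0 (operand ≠ 0)
¬C: Gödel ¬ of 0.7 = 0 (operand ≠ 0)
(C ∧ ¬C) = min(0.7, 0) = 0
(¬((((((C ∨ B) ∨ (B ∧ B)) ∨ (C ∨ A)) ⊃ (B ∧ C)) ∧ C) ⊃ A) ⊃ (C ∧ ¬C)): 0 ≤ 0, so result = 1
(A ∨ C) = max(0.5, 0.7) = 0.7
((¬((((((C ∨ B) ∨ (B ∧ B)) ∨ (C ∨ A)) ⊃ (B ∧ C)) ∧ C) ⊃ A) ⊃ (C ∧ ¬C)) ⊃ (A ∨ C)): 1 > 0.7, so result = 0.7

0.70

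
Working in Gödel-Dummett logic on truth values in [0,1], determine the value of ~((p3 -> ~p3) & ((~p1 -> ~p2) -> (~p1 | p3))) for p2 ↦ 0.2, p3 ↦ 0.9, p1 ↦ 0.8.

1.00

~p3: Gödel ¬ of 0.9 = 0 (operand ≠ 0)
(p3 -> ~p3): 0.9 > 0, so result = 0
~p1: Gödel ¬ of 0.8 = 0 (operand ≠ 0)
~p2: Gödel ¬ of 0.2 = 0 (operand ≠ 0)
(~p1 -> ~p2): 0 ≤ 0, so result = 1
~p1: Gödel ¬ of 0.8 = 0 (operand ≠ 0)
(~p1 | p3) = max(0, 0.9) = 0.9
((~p1 -> ~p2) -> (~p1 | p3)): 1 > 0.9, so result = 0.9
((p3 -> ~p3) & ((~p1 -> ~p2) -> (~p1 | p3))) = min(0, 0.9) = 0
~((p3 -> ~p3) & ((~p1 -> ~p2) -> (~p1 | p3))): Gödel ¬ of 0 = 1 (operand is 0)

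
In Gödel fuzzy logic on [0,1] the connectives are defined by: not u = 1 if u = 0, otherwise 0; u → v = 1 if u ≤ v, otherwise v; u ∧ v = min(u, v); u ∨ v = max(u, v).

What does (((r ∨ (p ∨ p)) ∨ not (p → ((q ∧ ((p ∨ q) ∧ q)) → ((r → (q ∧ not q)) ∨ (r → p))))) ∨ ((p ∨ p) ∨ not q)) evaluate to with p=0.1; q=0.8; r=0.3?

0.30

(p ∨ p) = max(0.1, 0.1) = 0.1
(r ∨ (p ∨ p)) = max(0.3, 0.1) = 0.3
(p ∨ q) = max(0.1, 0.8) = 0.8
((p ∨ q) ∧ q) = min(0.8, 0.8) = 0.8
(q ∧ ((p ∨ q) ∧ q)) = min(0.8, 0.8) = 0.8
not q: Gödel ¬ of 0.8 = 0 (operand ≠ 0)
(q ∧ not q) = min(0.8, 0) = 0
(r → (q ∧ not q)): 0.3 > 0, so result = 0
(r → p): 0.3 > 0.1, so result = 0.1
((r → (q ∧ not q)) ∨ (r → p)) = max(0, 0.1) = 0.1
((q ∧ ((p ∨ q) ∧ q)) → ((r → (q ∧ not q)) ∨ (r → p))): 0.8 > 0.1, so result = 0.1
(p → ((q ∧ ((p ∨ q) ∧ q)) → ((r → (q ∧ not q)) ∨ (r → p)))): 0.1 ≤ 0.1, so result = 1
not (p → ((q ∧ ((p ∨ q) ∧ q)) → ((r → (q ∧ not q)) ∨ (r → p)))): Gödel ¬ of 1 = 0 (operand ≠ 0)
((r ∨ (p ∨ p)) ∨ not (p → ((q ∧ ((p ∨ q) ∧ q)) → ((r → (q ∧ not q)) ∨ (r → p))))) = max(0.3, 0) = 0.3
(p ∨ p) = max(0.1, 0.1) = 0.1
not q: Gödel ¬ of 0.8 = 0 (operand ≠ 0)
((p ∨ p) ∨ not q) = max(0.1, 0) = 0.1
(((r ∨ (p ∨ p)) ∨ not (p → ((q ∧ ((p ∨ q) ∧ q)) → ((r → (q ∧ not q)) ∨ (r → p))))) ∨ ((p ∨ p) ∨ not q)) = max(0.3, 0.1) = 0.3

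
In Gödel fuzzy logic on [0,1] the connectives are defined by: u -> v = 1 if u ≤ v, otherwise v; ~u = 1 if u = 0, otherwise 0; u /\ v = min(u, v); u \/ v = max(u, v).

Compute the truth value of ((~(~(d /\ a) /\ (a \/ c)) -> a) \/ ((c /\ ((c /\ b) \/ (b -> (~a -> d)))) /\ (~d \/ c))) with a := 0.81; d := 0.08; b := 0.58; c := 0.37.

(d /\ a) = min(0.08, 0.81) = 0.08
~(d /\ a): Gödel ¬ of 0.08 = 0 (operand ≠ 0)
(a \/ c) = max(0.81, 0.37) = 0.81
(~(d /\ a) /\ (a \/ c)) = min(0, 0.81) = 0
~(~(d /\ a) /\ (a \/ c)): Gödel ¬ of 0 = 1 (operand is 0)
(~(~(d /\ a) /\ (a \/ c)) -> a): 1 > 0.81, so result = 0.81
(c /\ b) = min(0.37, 0.58) = 0.37
~a: Gödel ¬ of 0.81 = 0 (operand ≠ 0)
(~a -> d): 0 ≤ 0.08, so result = 1
(b -> (~a -> d)): 0.58 ≤ 1, so result = 1
((c /\ b) \/ (b -> (~a -> d))) = max(0.37, 1) = 1
(c /\ ((c /\ b) \/ (b -> (~a -> d)))) = min(0.37, 1) = 0.37
~d: Gödel ¬ of 0.08 = 0 (operand ≠ 0)
(~d \/ c) = max(0, 0.37) = 0.37
((c /\ ((c /\ b) \/ (b -> (~a -> d)))) /\ (~d \/ c)) = min(0.37, 0.37) = 0.37
((~(~(d /\ a) /\ (a \/ c)) -> a) \/ ((c /\ ((c /\ b) \/ (b -> (~a -> d)))) /\ (~d \/ c))) = max(0.81, 0.37) = 0.81

0.81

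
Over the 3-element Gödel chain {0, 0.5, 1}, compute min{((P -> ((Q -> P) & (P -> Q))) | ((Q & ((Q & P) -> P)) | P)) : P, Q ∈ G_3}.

The minimum is attained at P = 0.5, Q = 0:
  (Q -> P): 0 ≤ 0.5, so result = 1
  (P -> Q): 0.5 > 0, so result = 0
  ((Q -> P) & (P -> Q)) = min(1, 0) = 0
  (P -> ((Q -> P) & (P -> Q))): 0.5 > 0, so result = 0
  (Q & P) = min(0, 0.5) = 0
  ((Q & P) -> P): 0 ≤ 0.5, so result = 1
  (Q & ((Q & P) -> P)) = min(0, 1) = 0
  ((Q & ((Q & P) -> P)) | P) = max(0, 0.5) = 0.5
  ((P -> ((Q -> P) & (P -> Q))) | ((Q & ((Q & P) -> P)) | P)) = max(0, 0.5) = 0.5
Checking all 9 assignments confirms none give a value below 0.50.

0.50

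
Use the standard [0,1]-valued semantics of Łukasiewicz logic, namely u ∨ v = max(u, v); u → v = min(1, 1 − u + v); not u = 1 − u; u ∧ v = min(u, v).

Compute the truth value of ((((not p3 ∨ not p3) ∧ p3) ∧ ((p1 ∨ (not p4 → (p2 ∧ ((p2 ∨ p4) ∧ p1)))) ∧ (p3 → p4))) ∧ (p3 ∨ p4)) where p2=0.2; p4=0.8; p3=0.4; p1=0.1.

0.40

not p3: Łukasiewicz ¬ gives 1 − 0.4 = 0.6
not p3: Łukasiewicz ¬ gives 1 − 0.4 = 0.6
(not p3 ∨ not p3) = max(0.6, 0.6) = 0.6
((not p3 ∨ not p3) ∧ p3) = min(0.6, 0.4) = 0.4
not p4: Łukasiewicz ¬ gives 1 − 0.8 = 0.2
(p2 ∨ p4) = max(0.2, 0.8) = 0.8
((p2 ∨ p4) ∧ p1) = min(0.8, 0.1) = 0.1
(p2 ∧ ((p2 ∨ p4) ∧ p1)) = min(0.2, 0.1) = 0.1
(not p4 → (p2 ∧ ((p2 ∨ p4) ∧ p1))): min(1, 1 − 0.2 + 0.1) = 0.9
(p1 ∨ (not p4 → (p2 ∧ ((p2 ∨ p4) ∧ p1)))) = max(0.1, 0.9) = 0.9
(p3 → p4): min(1, 1 − 0.4 + 0.8) = 1
((p1 ∨ (not p4 → (p2 ∧ ((p2 ∨ p4) ∧ p1)))) ∧ (p3 → p4)) = min(0.9, 1) = 0.9
(((not p3 ∨ not p3) ∧ p3) ∧ ((p1 ∨ (not p4 → (p2 ∧ ((p2 ∨ p4) ∧ p1)))) ∧ (p3 → p4))) = min(0.4, 0.9) = 0.4
(p3 ∨ p4) = max(0.4, 0.8) = 0.8
((((not p3 ∨ not p3) ∧ p3) ∧ ((p1 ∨ (not p4 → (p2 ∧ ((p2 ∨ p4) ∧ p1)))) ∧ (p3 → p4))) ∧ (p3 ∨ p4)) = min(0.4, 0.8) = 0.4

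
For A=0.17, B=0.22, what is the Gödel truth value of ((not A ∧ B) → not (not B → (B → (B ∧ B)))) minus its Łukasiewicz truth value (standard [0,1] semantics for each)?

Gödel evaluation:
  not A: Gödel ¬ of 0.17 = 0 (operand ≠ 0)
  (not A ∧ B) = min(0, 0.22) = 0
  not B: Gödel ¬ of 0.22 = 0 (operand ≠ 0)
  (B ∧ B) = min(0.22, 0.22) = 0.22
  (B → (B ∧ B)): 0.22 ≤ 0.22, so result = 1
  (not B → (B → (B ∧ B))): 0 ≤ 1, so result = 1
  not (not B → (B → (B ∧ B))): Gödel ¬ of 1 = 0 (operand ≠ 0)
  ((not A ∧ B) → not (not B → (B → (B ∧ B)))): 0 ≤ 0, so result = 1
  Gödel value = 1
Łukasiewicz evaluation:
  not A: Łukasiewicz ¬ gives 1 − 0.17 = 0.83
  (not A ∧ B) = min(0.83, 0.22) = 0.22
  not B: Łukasiewicz ¬ gives 1 − 0.22 = 0.78
  (B ∧ B) = min(0.22, 0.22) = 0.22
  (B → (B ∧ B)): min(1, 1 − 0.22 + 0.22) = 1
  (not B → (B → (B ∧ B))): min(1, 1 − 0.78 + 1) = 1
  not (not B → (B → (B ∧ B))): Łukasiewicz ¬ gives 1 − 1 = 0
  ((not A ∧ B) → not (not B → (B → (B ∧ B)))): min(1, 1 − 0.22 + 0) = 0.78
  Łukasiewicz value = 0.78
Difference: 1 − 0.78 = 0.22

0.22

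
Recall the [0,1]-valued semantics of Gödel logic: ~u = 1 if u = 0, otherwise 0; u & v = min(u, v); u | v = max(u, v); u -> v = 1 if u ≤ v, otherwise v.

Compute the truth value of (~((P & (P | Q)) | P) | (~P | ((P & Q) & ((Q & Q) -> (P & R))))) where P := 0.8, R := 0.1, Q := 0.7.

(P | Q) = max(0.8, 0.7) = 0.8
(P & (P | Q)) = min(0.8, 0.8) = 0.8
((P & (P | Q)) | P) = max(0.8, 0.8) = 0.8
~((P & (P | Q)) | P): Gödel ¬ of 0.8 = 0 (operand ≠ 0)
~P: Gödel ¬ of 0.8 = 0 (operand ≠ 0)
(P & Q) = min(0.8, 0.7) = 0.7
(Q & Q) = min(0.7, 0.7) = 0.7
(P & R) = min(0.8, 0.1) = 0.1
((Q & Q) -> (P & R)): 0.7 > 0.1, so result = 0.1
((P & Q) & ((Q & Q) -> (P & R))) = min(0.7, 0.1) = 0.1
(~P | ((P & Q) & ((Q & Q) -> (P & R)))) = max(0, 0.1) = 0.1
(~((P & (P | Q)) | P) | (~P | ((P & Q) & ((Q & Q) -> (P & R))))) = max(0, 0.1) = 0.1

0.10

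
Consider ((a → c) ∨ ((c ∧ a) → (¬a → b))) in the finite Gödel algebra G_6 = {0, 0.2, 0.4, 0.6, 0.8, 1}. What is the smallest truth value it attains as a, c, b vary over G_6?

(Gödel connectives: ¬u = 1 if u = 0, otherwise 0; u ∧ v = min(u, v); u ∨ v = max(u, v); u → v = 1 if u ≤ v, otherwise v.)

Every assignment gives 1. For instance at a = 0, c = 0, b = 0:
  (a → c): 0 ≤ 0, so result = 1
  (c ∧ a) = min(0, 0) = 0
  ¬a: Gödel ¬ of 0 = 1 (operand is 0)
  (¬a → b): 1 > 0, so result = 0
  ((c ∧ a) → (¬a → b)): 0 ≤ 0, so result = 1
  ((a → c) ∨ ((c ∧ a) → (¬a → b))) = max(1, 1) = 1
All 216 assignments give value 1 — the formula is a G_6-tautology.

1.00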